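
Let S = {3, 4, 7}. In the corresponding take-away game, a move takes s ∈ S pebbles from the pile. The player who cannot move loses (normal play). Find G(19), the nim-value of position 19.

n :  0  1  2  3  4  5  6  7  8  9 10 11 12 13 14 15 16 17 18 19
G :  0  0  0  1  1  1  2  2  2  3  0  0  0  1  1  1  2  2  2  3

3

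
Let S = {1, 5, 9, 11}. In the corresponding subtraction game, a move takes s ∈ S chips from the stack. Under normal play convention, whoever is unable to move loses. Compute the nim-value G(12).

G(0) = 0
G(1) = mex{0} = 1
G(2) = mex{1} = 0
G(3) = mex{0} = 1
G(4) = mex{1} = 0
G(5) = mex{0,0} = 1
G(6) = mex{1,1} = 0
G(7) = mex{0,0} = 1
G(8) = mex{1,1} = 0
G(9) = mex{0,0,0} = 1
G(10) = mex{1,1,1} = 0
G(11) = mex{0,0,0,0} = 1
G(12) = mex{1,1,1,1} = 0

0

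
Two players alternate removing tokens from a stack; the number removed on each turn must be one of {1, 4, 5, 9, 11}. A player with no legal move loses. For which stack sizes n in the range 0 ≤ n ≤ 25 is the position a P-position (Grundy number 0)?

n :  0  1  2  3  4  5  6  7  8  9 10 11 12 13 14 15 16 17 18 19 20 21 22 23 24 25
G :  0  1  0  1  2  3  2  3  0  1  0  1  2  3  2  3  0  1  0  1  2  3  2  3  0  1
P-positions are exactly the n with G(n) = 0.

0, 2, 8, 10, 16, 18, 24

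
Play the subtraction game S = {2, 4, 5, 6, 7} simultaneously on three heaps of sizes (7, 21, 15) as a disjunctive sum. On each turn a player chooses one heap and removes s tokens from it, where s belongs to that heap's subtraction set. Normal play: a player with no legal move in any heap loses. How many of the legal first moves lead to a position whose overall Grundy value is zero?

3

All heaps use S = {2, 4, 5, 6, 7}:
G(0) = 0
G(1) = mex{} = 0
G(2) = mex{0} = 1
G(3) = mex{0} = 1
G(4) = mex{1,0} = 2
G(5) = mex{1,0,0} = 2
G(6) = mex{2,1,0,0} = 3
G(7) = mex{2,1,1,0,0} = 3
G(8) = mex{3,2,1,1,0} = 4
G(9) = mex{3,2,2,1,1} = 0
G(10) = mex{4,3,2,2,1} = 0
G(11) = mex{0,3,3,2,2} = 1
G(12) = mex{0,4,3,3,2} = 1
G(13) = mex{1,0,4,3,3} = 2
G(14) = mex{1,0,0,4,3} = 2
G(15) = mex{2,1,0,0,4} = 3
G(16) = mex{2,1,1,0,0} = 3
G(17) = mex{3,2,1,1,0} = 4
G(18) = mex{3,2,2,1,1} = 0
G(19) = mex{4,3,2,2,1} = 0
G(20) = mex{0,3,3,2,2} = 1
G(21) = mex{0,4,3,3,2} = 1
Heap A: G(7) = 3.
Heap B: G(21) = 1.
Heap C: G(15) = 3.
Combined Grundy value = 3 ⊕ 1 ⊕ 3 = 1.
A winning move leaves total XOR = 0, i.e. changes one component's Grundy value g to g ⊕ X where X is the current total.
Heap A: need g' = 3⊕1 = 2. Options: 7−2→G=2, 7−4→G=1, 7−5→G=1, 7−6→G=0, 7−7→G=0. Hits: 1.
Heap B: need g' = 1⊕1 = 0. Options: 21−2→G=0, 21−4→G=4, 21−5→G=3, 21−6→G=3, 21−7→G=2. Hits: 1.
Heap C: need g' = 3⊕1 = 2. Options: 15−2→G=2, 15−4→G=1, 15−5→G=0, 15−6→G=0, 15−7→G=4. Hits: 1.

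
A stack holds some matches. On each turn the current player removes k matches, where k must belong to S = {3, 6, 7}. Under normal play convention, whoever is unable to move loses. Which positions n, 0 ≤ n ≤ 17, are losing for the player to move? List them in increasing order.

0, 1, 2, 10, 11, 12

n :  0  1  2  3  4  5  6  7  8  9 10 11 12 13 14 15 16 17
G :  0  0  0  1  1  1  2  2  2  3  0  0  0  1  1  1  2  2
P-positions are exactly the n with G(n) = 0.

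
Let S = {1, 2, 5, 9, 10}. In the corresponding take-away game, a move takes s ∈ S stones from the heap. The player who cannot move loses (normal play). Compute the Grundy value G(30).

n :  0  1  2  3  4  5  6  7  8  9 10 11 12 13 14 15 16 17 18 19 20 21 22 23 24 25 26 27 28 29 30
G :  0  1  2  0  1  2  0  1  2  3  4  5  3  4  0  1  2  0  1  2  0  1  2  3  4  5  3  4  0  1  2

2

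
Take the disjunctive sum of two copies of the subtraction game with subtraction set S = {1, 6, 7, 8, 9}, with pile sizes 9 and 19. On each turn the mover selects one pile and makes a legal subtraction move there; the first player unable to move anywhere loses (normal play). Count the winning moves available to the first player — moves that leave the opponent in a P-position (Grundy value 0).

3

All piles use S = {1, 6, 7, 8, 9}:
G(0) = 0
G(1) = mex{0} = 1
G(2) = mex{1} = 0
G(3) = mex{0} = 1
G(4) = mex{1} = 0
G(5) = mex{0} = 1
G(6) = mex{1,0} = 2
G(7) = mex{2,1,0} = 3
G(8) = mex{3,0,1,0} = 2
G(9) = mex{2,1,0,1,0} = 3
G(10) = mex{3,0,1,0,1} = 2
G(11) = mex{2,1,0,1,0} = 3
G(12) = mex{3,2,1,0,1} = 4
G(13) = mex{4,3,2,1,0} = 5
G(14) = mex{5,2,3,2,1} = 0
G(15) = mex{0,3,2,3,2} = 1
G(16) = mex{1,2,3,2,3} = 0
G(17) = mex{0,3,2,3,2} = 1
G(18) = mex{1,4,3,2,3} = 0
G(19) = mex{0,5,4,3,2} = 1
Pile A: G(9) = 3.
Pile B: G(19) = 1.
Combined Grundy value = 3 ⊕ 1 = 2.
A winning move leaves total XOR = 0, i.e. changes one component's Grundy value g to g ⊕ X where X is the current total.
Pile A: need g' = 3⊕2 = 1. Options: 9−1→G=2, 9−6→G=1, 9−7→G=0, 9−8→G=1, 9−9→G=0. Hits: 2.
Pile B: need g' = 1⊕2 = 3. Options: 19−1→G=0, 19−6→G=5, 19−7→G=4, 19−8→G=3, 19−9→G=2. Hits: 1.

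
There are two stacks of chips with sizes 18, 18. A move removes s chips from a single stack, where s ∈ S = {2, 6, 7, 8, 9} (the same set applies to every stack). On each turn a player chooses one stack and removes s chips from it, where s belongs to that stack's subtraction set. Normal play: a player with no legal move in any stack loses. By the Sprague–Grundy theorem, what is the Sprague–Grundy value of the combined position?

0

All stacks use S = {2, 6, 7, 8, 9}:
n :  0  1  2  3  4  5  6  7  8  9 10 11 12 13 14 15 16 17 18
G :  0  0  1  1  0  0  1  1  2  2  3  3  2  2  3  0  0  1  1
Stack A: G(18) = 1.
Stack B: G(18) = 1.
Combined Grundy value = 1 ⊕ 1 = 0.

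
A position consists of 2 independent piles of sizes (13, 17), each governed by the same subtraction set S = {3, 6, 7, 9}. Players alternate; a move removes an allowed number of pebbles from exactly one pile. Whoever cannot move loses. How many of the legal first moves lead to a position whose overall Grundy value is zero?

All piles use S = {3, 6, 7, 9}:
G(0) = 0
G(1) = mex{} = 0
G(2) = mex{} = 0
G(3) = mex{0} = 1
G(4) = mex{0} = 1
G(5) = mex{0} = 1
G(6) = mex{1,0} = 2
G(7) = mex{1,0,0} = 2
G(8) = mex{1,0,0} = 2
G(9) = mex{2,1,0,0} = 3
G(10) = mex{2,1,1,0} = 3
G(11) = mex{2,1,1,0} = 3
G(12) = mex{3,2,1,1} = 0
G(13) = mex{3,2,2,1} = 0
G(14) = mex{3,2,2,1} = 0
G(15) = mex{0,3,2,2} = 1
G(16) = mex{0,3,3,2} = 1
G(17) = mex{0,3,3,2} = 1
Pile A: G(13) = 0.
Pile B: G(17) = 1.
Combined Grundy value = 0 ⊕ 1 = 1.
A winning move leaves total XOR = 0, i.e. changes one component's Grundy value g to g ⊕ X where X is the current total.
Pile A: need g' = 0⊕1 = 1. Options: 13−3→G=3, 13−6→G=2, 13−7→G=2, 13−9→G=1. Hits: 1.
Pile B: need g' = 1⊕1 = 0. Options: 17−3→G=0, 17−6→G=3, 17−7→G=3, 17−9→G=2. Hits: 1.

2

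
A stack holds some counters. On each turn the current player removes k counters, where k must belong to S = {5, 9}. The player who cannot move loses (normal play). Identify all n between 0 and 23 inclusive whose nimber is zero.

0, 1, 2, 3, 4, 14, 15, 16, 17, 18

n :  0  1  2  3  4  5  6  7  8  9 10 11 12 13 14 15 16 17 18 19 20 21 22 23
G :  0  0  0  0  0  1  1  1  1  1  2  2  2  2  0  0  0  0  0  1  1  1  1  1
P-positions are exactly the n with G(n) = 0.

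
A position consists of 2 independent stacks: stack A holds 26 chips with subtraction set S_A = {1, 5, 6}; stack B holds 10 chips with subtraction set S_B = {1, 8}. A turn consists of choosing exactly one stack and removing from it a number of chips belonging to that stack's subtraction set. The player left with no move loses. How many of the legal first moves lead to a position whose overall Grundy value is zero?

3

Stack A, S = {1, 5, 6}:
G(0) = 0
G(1) = mex{0} = 1
G(2) = mex{1} = 0
G(3) = mex{0} = 1
G(4) = mex{1} = 0
G(5) = mex{0,0} = 1
G(6) = mex{1,1,0} = 2
G(7) = mex{2,0,1} = 3
G(8) = mex{3,1,0} = 2
G(9) = mex{2,0,1} = 3
G(10) = mex{3,1,0} = 2
G(11) = mex{2,2,1} = 0
G(12) = mex{0,3,2} = 1
G(13) = mex{1,2,3} = 0
G(14) = mex{0,3,2} = 1
G(15) = mex{1,2,3} = 0
G(16) = mex{0,0,2} = 1
G(17) = mex{1,1,0} = 2
G(18) = mex{2,0,1} = 3
G(19) = mex{3,1,0} = 2
G(20) = mex{2,0,1} = 3
G(21) = mex{3,1,0} = 2
G(22) = mex{2,2,1} = 0
G(23) = mex{0,3,2} = 1
G(24) = mex{1,2,3} = 0
G(25) = mex{0,3,2} = 1
G(26) = mex{1,2,3} = 0
G_A(26) = 0.
Stack B, S = {1, 8}:
n :  0  1  2  3  4  5  6  7  8  9 10
G :  0  1  0  1  0  1  0  1  2  0  1
G_B(10) = 1.
Combined Grundy value = 0 ⊕ 1 = 1.
A winning move leaves total XOR = 0, i.e. changes one component's Grundy value g to g ⊕ X where X is the current total.
Stack A: need g' = 0⊕1 = 1. Options: 26−1→G=1, 26−5→G=2, 26−6→G=3. Hits: 1.
Stack B: need g' = 1⊕1 = 0. Options: 10−1→G=0, 10−8→G=0. Hits: 2.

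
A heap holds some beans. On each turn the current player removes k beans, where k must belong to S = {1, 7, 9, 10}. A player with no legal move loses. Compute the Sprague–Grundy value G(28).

G(0) = 0
G(1) = mex{0} = 1
G(2) = mex{1} = 0
G(3) = mex{0} = 1
G(4) = mex{1} = 0
G(5) = mex{0} = 1
G(6) = mex{1} = 0
G(7) = mex{0,0} = 1
G(8) = mex{1,1} = 0
G(9) = mex{0,0,0} = 1
G(10) = mex{1,1,1,0} = 2
G(11) = mex{2,0,0,1} = 3
G(12) = mex{3,1,1,0} = 2
G(13) = mex{2,0,0,1} = 3
G(14) = mex{3,1,1,0} = 2
G(15) = mex{2,0,0,1} = 3
G(16) = mex{3,1,1,0} = 2
G(17) = mex{2,2,0,1} = 3
G(18) = mex{3,3,1,0} = 2
G(19) = mex{2,2,2,1} = 0
G(20) = mex{0,3,3,2} = 1
G(21) = mex{1,2,2,3} = 0
G(22) = mex{0,3,3,2} = 1
G(23) = mex{1,2,2,3} = 0
G(24) = mex{0,3,3,2} = 1
G(25) = mex{1,2,2,3} = 0
G(26) = mex{0,0,3,2} = 1
G(27) = mex{1,1,2,3} = 0
G(28) = mex{0,0,0,2} = 1

1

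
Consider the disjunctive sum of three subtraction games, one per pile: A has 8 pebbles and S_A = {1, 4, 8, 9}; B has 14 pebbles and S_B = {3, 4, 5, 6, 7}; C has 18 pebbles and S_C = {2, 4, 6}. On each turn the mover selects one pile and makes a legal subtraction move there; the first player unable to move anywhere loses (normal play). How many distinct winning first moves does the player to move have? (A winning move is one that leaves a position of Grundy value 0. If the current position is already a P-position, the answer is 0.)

Pile A, S = {1, 4, 8, 9}:
n : 0 1 2 3 4 5 6 7 8
G : 0 1 0 1 2 0 1 0 1
G_A(8) = 1.
Pile B, S = {3, 4, 5, 6, 7}:
n :  0  1  2  3  4  5  6  7  8  9 10 11 12 13 14
G :  0  0  0  1  1  1  2  2  2  3  0  0  0  1  1
G_B(14) = 1.
Pile C, S = {2, 4, 6}:
n :  0  1  2  3  4  5  6  7  8  9 10 11 12 13 14 15 16 17 18
G :  0  0  1  1  2  2  3  3  0  0  1  1  2  2  3  3  0  0  1
G_C(18) = 1.
Combined Grundy value = 1 ⊕ 1 ⊕ 1 = 1.
A winning move leaves total XOR = 0, i.e. changes one component's Grundy value g to g ⊕ X where X is the current total.
Pile A: need g' = 1⊕1 = 0. Options: 8−1→G=0, 8−4→G=2, 8−8→G=0. Hits: 2.
Pile B: need g' = 1⊕1 = 0. Options: 14−3→G=0, 14−4→G=0, 14−5→G=3, 14−6→G=2, 14−7→G=2. Hits: 2.
Pile C: need g' = 1⊕1 = 0. Options: 18−2→G=0, 18−4→G=3, 18−6→G=2. Hits: 1.

5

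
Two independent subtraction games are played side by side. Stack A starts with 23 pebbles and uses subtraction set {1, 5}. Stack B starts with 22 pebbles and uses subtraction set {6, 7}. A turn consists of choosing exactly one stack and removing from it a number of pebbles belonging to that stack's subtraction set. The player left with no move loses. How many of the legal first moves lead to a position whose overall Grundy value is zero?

0

Stack A, S = {1, 5}:
n :  0  1  2  3  4  5  6  7  8  9 10 11 12 13 14 15 16 17 18 19 20 21 22 23
G :  0  1  0  1  0  1  0  1  0  1  0  1  0  1  0  1  0  1  0  1  0  1  0  1
G_A(23) = 1.
Stack B, S = {6, 7}:
n :  0  1  2  3  4  5  6  7  8  9 10 11 12 13 14 15 16 17 18 19 20 21 22
G :  0  0  0  0  0  0  1  1  1  1  1  1  2  0  0  0  0  0  0  1  1  1  1
G_B(22) = 1.
Combined Grundy value = 1 ⊕ 1 = 0.
A winning move leaves total XOR = 0, i.e. changes one component's Grundy value g to g ⊕ X where X is the current total.
Stack A: target g' = 1⊕0 = 1, but every legal move changes the Grundy value (mex property), so 0 moves.
Stack B: target g' = 1⊕0 = 1, but every legal move changes the Grundy value (mex property), so 0 moves.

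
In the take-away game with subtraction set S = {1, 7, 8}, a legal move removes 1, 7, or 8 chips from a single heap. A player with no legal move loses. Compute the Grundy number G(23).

2

n :  0  1  2  3  4  5  6  7  8  9 10 11 12 13 14 15 16 17 18 19 20 21 22 23
G :  0  1  0  1  0  1  0  1  2  3  2  3  2  3  2  0  1  0  1  0  1  0  1  2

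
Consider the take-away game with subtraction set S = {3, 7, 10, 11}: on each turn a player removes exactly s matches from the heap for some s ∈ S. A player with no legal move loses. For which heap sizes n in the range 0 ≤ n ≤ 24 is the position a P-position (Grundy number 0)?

n :  0  1  2  3  4  5  6  7  8  9 10 11 12 13 14 15 16 17 18 19 20 21 22 23 24
G :  0  0  0  1  1  1  0  2  2  1  3  3  2  2  0  0  3  1  1  0  0  2  1  1  3
P-positions are exactly the n with G(n) = 0.

0, 1, 2, 6, 14, 15, 19, 20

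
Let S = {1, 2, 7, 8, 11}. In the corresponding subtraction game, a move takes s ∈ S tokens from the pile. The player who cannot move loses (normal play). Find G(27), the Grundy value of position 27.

n :  0  1  2  3  4  5  6  7  8  9 10 11 12 13 14 15 16 17 18 19 20 21 22 23 24 25 26 27
G :  0  1  2  0  1  2  0  1  2  0  1  2  0  1  2  0  1  2  0  1  2  0  1  2  0  1  2  0

0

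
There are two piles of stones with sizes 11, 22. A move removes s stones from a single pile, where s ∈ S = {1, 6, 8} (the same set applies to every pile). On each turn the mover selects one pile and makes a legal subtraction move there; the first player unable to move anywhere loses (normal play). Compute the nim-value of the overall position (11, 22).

1

All piles use S = {1, 6, 8}:
n :  0  1  2  3  4  5  6  7  8  9 10 11 12 13 14 15 16 17 18 19 20 21 22
G :  0  1  0  1  0  1  2  0  1  0  1  0  1  2  0  1  0  1  0  1  2  0  1
Pile A: G(11) = 0.
Pile B: G(22) = 1.
Combined Grundy value = 0 ⊕ 1 = 1.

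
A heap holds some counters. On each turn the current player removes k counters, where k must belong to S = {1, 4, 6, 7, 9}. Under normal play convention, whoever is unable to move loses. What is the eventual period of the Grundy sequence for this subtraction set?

13

n :  0  1  2  3  4  5  6  7  8  9 10 11 12 13 14 15 16 17 18 19 20 21 22 23 24 25 26 27
G :  0  1  0  1  2  0  1  2  3  2  0  1  2  0  1  0  1  2  0  1  2  3  2  0  1  2  0  1
G(n+13) = G(n) holds for n = 0,…,8 (a full window of length max(S) = 9), so the sequence is purely periodic with period 13.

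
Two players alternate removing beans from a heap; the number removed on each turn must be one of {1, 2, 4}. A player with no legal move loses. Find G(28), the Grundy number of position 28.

G(0) = 0
G(1) = mex{0} = 1
G(2) = mex{1,0} = 2
G(3) = mex{2,1} = 0
G(4) = mex{0,2,0} = 1
G(5) = mex{1,0,1} = 2
G(6) = mex{2,1,2} = 0
G(7) = mex{0,2,0} = 1
G(8) = mex{1,0,1} = 2
G(9) = mex{2,1,2} = 0
G(10) = mex{0,2,0} = 1
G(11) = mex{1,0,1} = 2
G(12) = mex{2,1,2} = 0
G(13) = mex{0,2,0} = 1
G(14) = mex{1,0,1} = 2
G(15) = mex{2,1,2} = 0
G(16) = mex{0,2,0} = 1
G(17) = mex{1,0,1} = 2
G(18) = mex{2,1,2} = 0
G(19) = mex{0,2,0} = 1
G(20) = mex{1,0,1} = 2
G(21) = mex{2,1,2} = 0
G(22) = mex{0,2,0} = 1
G(23) = mex{1,0,1} = 2
G(24) = mex{2,1,2} = 0
G(25) = mex{0,2,0} = 1
G(26) = mex{1,0,1} = 2
G(27) = mex{2,1,2} = 0
G(28) = mex{0,2,0} = 1

1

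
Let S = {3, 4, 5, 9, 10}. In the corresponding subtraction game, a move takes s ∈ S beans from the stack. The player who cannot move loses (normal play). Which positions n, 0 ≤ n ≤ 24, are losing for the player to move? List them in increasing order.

n :  0  1  2  3  4  5  6  7  8  9 10 11 12 13 14 15 16 17 18 19 20 21 22 23 24
G :  0  0  0  1  1  1  2  2  0  3  3  1  4  2  0  0  0  1  1  1  2  2  0  3  3
P-positions are exactly the n with G(n) = 0.

0, 1, 2, 8, 14, 15, 16, 22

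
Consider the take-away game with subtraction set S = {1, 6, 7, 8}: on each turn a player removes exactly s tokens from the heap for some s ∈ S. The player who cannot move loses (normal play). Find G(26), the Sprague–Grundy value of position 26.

0

G(0) = 0
G(1) = mex{0} = 1
G(2) = mex{1} = 0
G(3) = mex{0} = 1
G(4) = mex{1} = 0
G(5) = mex{0} = 1
G(6) = mex{1,0} = 2
G(7) = mex{2,1,0} = 3
G(8) = mex{3,0,1,0} = 2
G(9) = mex{2,1,0,1} = 3
G(10) = mex{3,0,1,0} = 2
G(11) = mex{2,1,0,1} = 3
G(12) = mex{3,2,1,0} = 4
G(13) = mex{4,3,2,1} = 0
G(14) = mex{0,2,3,2} = 1
G(15) = mex{1,3,2,3} = 0
G(16) = mex{0,2,3,2} = 1
G(17) = mex{1,3,2,3} = 0
G(18) = mex{0,4,3,2} = 1
G(19) = mex{1,0,4,3} = 2
G(20) = mex{2,1,0,4} = 3
G(21) = mex{3,0,1,0} = 2
G(22) = mex{2,1,0,1} = 3
G(23) = mex{3,0,1,0} = 2
G(24) = mex{2,1,0,1} = 3
G(25) = mex{3,2,1,0} = 4
G(26) = mex{4,3,2,1} = 0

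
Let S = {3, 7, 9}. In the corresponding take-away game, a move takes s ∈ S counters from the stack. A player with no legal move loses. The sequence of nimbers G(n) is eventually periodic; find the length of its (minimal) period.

n :  0  1  2  3  4  5  6  7  8  9 10 11 12 13 14 15 16 17 18 19 20 21 22 23 24 25 26
G :  0  0  0  1  1  1  0  2  2  1  3  3  0  2  0  1  0  1  0  1  0  1  0  1  0  1  0
From n = 14 onward G(n+2) = G(n); since this holds over max(S) = 9 consecutive positions the period is 2 (pre-period 14).

2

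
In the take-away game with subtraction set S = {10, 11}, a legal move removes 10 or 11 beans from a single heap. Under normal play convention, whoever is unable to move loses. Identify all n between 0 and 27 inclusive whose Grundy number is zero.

n :  0  1  2  3  4  5  6  7  8  9 10 11 12 13 14 15 16 17 18 19 20 21 22 23 24 25 26 27
G :  0  0  0  0  0  0  0  0  0  0  1  1  1  1  1  1  1  1  1  1  2  0  0  0  0  0  0  0
P-positions are exactly the n with G(n) = 0.

0, 1, 2, 3, 4, 5, 6, 7, 8, 9, 21, 22, 23, 24, 25, 26, 27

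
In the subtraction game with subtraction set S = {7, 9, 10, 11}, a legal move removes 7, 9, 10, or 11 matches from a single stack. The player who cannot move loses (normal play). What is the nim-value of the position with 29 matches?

n :  0  1  2  3  4  5  6  7  8  9 10 11 12 13 14 15 16 17 18 19 20 21 22 23 24 25 26 27 28 29
G :  0  0  0  0  0  0  0  1  1  1  1  1  1  1  2  2  2  2  0  0  0  0  0  0  0  1  1  1  1  1

1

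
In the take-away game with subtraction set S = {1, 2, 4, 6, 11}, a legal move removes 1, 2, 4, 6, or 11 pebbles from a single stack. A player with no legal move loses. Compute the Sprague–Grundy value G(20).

4

n :  0  1  2  3  4  5  6  7  8  9 10 11 12 13 14 15 16 17 18 19 20
G :  0  1  2  0  1  2  3  4  0  1  2  3  4  0  1  2  0  1  2  3  4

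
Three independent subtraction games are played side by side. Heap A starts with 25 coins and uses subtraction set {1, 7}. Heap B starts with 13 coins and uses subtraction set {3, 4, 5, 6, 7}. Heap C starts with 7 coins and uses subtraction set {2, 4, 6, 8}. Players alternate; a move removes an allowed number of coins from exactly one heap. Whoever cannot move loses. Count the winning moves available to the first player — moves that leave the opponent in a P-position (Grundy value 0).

Heap A, S = {1, 7}:
n :  0  1  2  3  4  5  6  7  8  9 10 11 12 13 14 15 16 17 18 19 20 21 22 23 24 25
G :  0  1  0  1  0  1  0  1  0  1  0  1  0  1  0  1  0  1  0  1  0  1  0  1  0  1
G_A(25) = 1.
Heap B, S = {3, 4, 5, 6, 7}:
n :  0  1  2  3  4  5  6  7  8  9 10 11 12 13
G :  0  0  0  1  1  1  2  2  2  3  0  0  0  1
G_B(13) = 1.
Heap C, S = {2, 4, 6, 8}:
G(0) = 0
G(1) = mex{} = 0
G(2) = mex{0} = 1
G(3) = mex{0} = 1
G(4) = mex{1,0} = 2
G(5) = mex{1,0} = 2
G(6) = mex{2,1,0} = 3
G(7) = mex{2,1,0} = 3
G_C(7) = 3.
Combined Grundy value = 1 ⊕ 1 ⊕ 3 = 3.
A winning move leaves total XOR = 0, i.e. changes one component's Grundy value g to g ⊕ X where X is the current total.
Heap A: need g' = 1⊕3 = 2. Options: 25−1→G=0, 25−7→G=0. Hits: 0.
Heap B: need g' = 1⊕3 = 2. Options: 13−3→G=0, 13−4→G=3, 13−5→G=2, 13−6→G=2, 13−7→G=2. Hits: 3.
Heap C: need g' = 3⊕3 = 0. Options: 7−2→G=2, 7−4→G=1, 7−6→G=0. Hits: 1.

4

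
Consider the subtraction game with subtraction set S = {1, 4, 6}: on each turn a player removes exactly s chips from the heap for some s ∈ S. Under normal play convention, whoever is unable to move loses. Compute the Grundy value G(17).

n :  0  1  2  3  4  5  6  7  8  9 10 11 12 13 14 15 16 17
G :  0  1  0  1  2  0  1  0  1  2  0  1  0  1  2  0  1  0

0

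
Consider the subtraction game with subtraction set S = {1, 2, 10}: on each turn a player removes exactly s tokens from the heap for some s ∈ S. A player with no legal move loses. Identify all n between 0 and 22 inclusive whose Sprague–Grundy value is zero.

n :  0  1  2  3  4  5  6  7  8  9 10 11 12 13 14 15 16 17 18 19 20 21 22
G :  0  1  2  0  1  2  0  1  2  0  1  2  0  1  2  0  1  2  0  1  2  0  1
P-positions are exactly the n with G(n) = 0.

0, 3, 6, 9, 12, 15, 18, 21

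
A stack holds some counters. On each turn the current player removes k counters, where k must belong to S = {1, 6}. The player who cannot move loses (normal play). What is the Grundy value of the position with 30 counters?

G(0) = 0
G(1) = mex{0} = 1
G(2) = mex{1} = 0
G(3) = mex{0} = 1
G(4) = mex{1} = 0
G(5) = mex{0} = 1
G(6) = mex{1,0} = 2
G(7) = mex{2,1} = 0
G(8) = mex{0,0} = 1
G(9) = mex{1,1} = 0
G(10) = mex{0,0} = 1
G(11) = mex{1,1} = 0
G(12) = mex{0,2} = 1
G(13) = mex{1,0} = 2
G(14) = mex{2,1} = 0
G(15) = mex{0,0} = 1
G(16) = mex{1,1} = 0
G(17) = mex{0,0} = 1
G(18) = mex{1,1} = 0
G(19) = mex{0,2} = 1
G(20) = mex{1,0} = 2
G(21) = mex{2,1} = 0
G(22) = mex{0,0} = 1
G(23) = mex{1,1} = 0
G(24) = mex{0,0} = 1
G(25) = mex{1,1} = 0
G(26) = mex{0,2} = 1
G(27) = mex{1,0} = 2
G(28) = mex{2,1} = 0
G(29) = mex{0,0} = 1
G(30) = mex{1,1} = 0

0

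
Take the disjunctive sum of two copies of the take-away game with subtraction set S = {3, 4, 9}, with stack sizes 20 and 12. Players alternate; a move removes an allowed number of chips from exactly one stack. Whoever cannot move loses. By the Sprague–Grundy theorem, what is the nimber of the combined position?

All stacks use S = {3, 4, 9}:
n :  0  1  2  3  4  5  6  7  8  9 10 11 12 13 14 15 16 17 18 19 20
G :  0  0  0  1  1  1  2  0  0  3  1  1  2  0  0  0  1  1  1  2  0
Stack A: G(20) = 0.
Stack B: G(12) = 2.
Combined Grundy value = 0 ⊕ 2 = 2.

2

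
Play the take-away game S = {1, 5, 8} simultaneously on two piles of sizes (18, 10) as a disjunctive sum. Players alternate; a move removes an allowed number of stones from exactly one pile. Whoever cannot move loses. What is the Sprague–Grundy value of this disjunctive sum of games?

3

All piles use S = {1, 5, 8}:
n :  0  1  2  3  4  5  6  7  8  9 10 11 12 13 14 15 16 17 18
G :  0  1  0  1  0  1  0  1  2  3  2  3  2  0  1  0  1  0  1
Pile A: G(18) = 1.
Pile B: G(10) = 2.
Combined Grundy value = 1 ⊕ 2 = 3.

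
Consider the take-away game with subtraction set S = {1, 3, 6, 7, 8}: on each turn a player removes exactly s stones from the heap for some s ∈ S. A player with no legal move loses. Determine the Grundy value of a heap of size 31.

n :  0  1  2  3  4  5  6  7  8  9 10 11 12 13 14 15 16 17 18 19 20 21 22 23 24 25 26 27 28 29 30 31
G :  0  1  0  1  0  1  2  3  2  3  2  3  4  0  1  0  1  0  1  2  3  2  3  2  3  4  0  1  0  1  0  1

1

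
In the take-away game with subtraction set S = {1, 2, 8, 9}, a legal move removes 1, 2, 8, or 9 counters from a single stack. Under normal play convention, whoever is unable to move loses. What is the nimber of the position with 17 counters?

G(0) = 0
G(1) = mex{0} = 1
G(2) = mex{1,0} = 2
G(3) = mex{2,1} = 0
G(4) = mex{0,2} = 1
G(5) = mex{1,0} = 2
G(6) = mex{2,1} = 0
G(7) = mex{0,2} = 1
G(8) = mex{1,0,0} = 2
G(9) = mex{2,1,1,0} = 3
G(10) = mex{3,2,2,1} = 0
G(11) = mex{0,3,0,2} = 1
G(12) = mex{1,0,1,0} = 2
G(13) = mex{2,1,2,1} = 0
G(14) = mex{0,2,0,2} = 1
G(15) = mex{1,0,1,0} = 2
G(16) = mex{2,1,2,1} = 0
G(17) = mex{0,2,3,2} = 1

1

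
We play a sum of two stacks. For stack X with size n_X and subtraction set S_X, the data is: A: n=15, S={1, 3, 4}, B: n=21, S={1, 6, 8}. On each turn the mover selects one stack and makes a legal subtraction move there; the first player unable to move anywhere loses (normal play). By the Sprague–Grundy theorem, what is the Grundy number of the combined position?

1

Stack A, S = {1, 3, 4}:
n :  0  1  2  3  4  5  6  7  8  9 10 11 12 13 14 15
G :  0  1  0  1  2  3  2  0  1  0  1  2  3  2  0  1
G_A(15) = 1.
Stack B, S = {1, 6, 8}:
n :  0  1  2  3  4  5  6  7  8  9 10 11 12 13 14 15 16 17 18 19 20 21
G :  0  1  0  1  0  1  2  0  1  0  1  0  1  2  0  1  0  1  0  1  2  0
G_B(21) = 0.
Combined Grundy value = 1 ⊕ 0 = 1.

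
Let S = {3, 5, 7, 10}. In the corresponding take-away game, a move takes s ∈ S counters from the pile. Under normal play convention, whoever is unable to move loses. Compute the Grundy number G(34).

2

G(0) = 0
G(1) = mex{} = 0
G(2) = mex{} = 0
G(3) = mex{0} = 1
G(4) = mex{0} = 1
G(5) = mex{0,0} = 1
G(6) = mex{1,0} = 2
G(7) = mex{1,0,0} = 2
G(8) = mex{1,1,0} = 2
G(9) = mex{2,1,0} = 3
G(10) = mex{2,1,1,0} = 3
G(11) = mex{2,2,1,0} = 3
G(12) = mex{3,2,1,0} = 4
G(13) = mex{3,2,2,1} = 0
G(14) = mex{3,3,2,1} = 0
G(15) = mex{4,3,2,1} = 0
G(16) = mex{0,3,3,2} = 1
G(17) = mex{0,4,3,2} = 1
G(18) = mex{0,0,3,2} = 1
G(19) = mex{1,0,4,3} = 2
G(20) = mex{1,0,0,3} = 2
G(21) = mex{1,1,0,3} = 2
G(22) = mex{2,1,0,4} = 3
G(23) = mex{2,1,1,0} = 3
G(24) = mex{2,2,1,0} = 3
G(25) = mex{3,2,1,0} = 4
G(26) = mex{3,2,2,1} = 0
G(27) = mex{3,3,2,1} = 0
G(28) = mex{4,3,2,1} = 0
G(29) = mex{0,3,3,2} = 1
G(30) = mex{0,4,3,2} = 1
G(31) = mex{0,0,3,2} = 1
G(32) = mex{1,0,4,3} = 2
G(33) = mex{1,0,0,3} = 2
G(34) = mex{1,1,0,3} = 2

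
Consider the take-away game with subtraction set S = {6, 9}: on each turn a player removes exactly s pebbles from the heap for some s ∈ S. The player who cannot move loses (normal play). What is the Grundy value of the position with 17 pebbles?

G(0) = 0
G(1) = mex{} = 0
G(2) = mex{} = 0
G(3) = mex{} = 0
G(4) = mex{} = 0
G(5) = mex{} = 0
G(6) = mex{0} = 1
G(7) = mex{0} = 1
G(8) = mex{0} = 1
G(9) = mex{0,0} = 1
G(10) = mex{0,0} = 1
G(11) = mex{0,0} = 1
G(12) = mex{1,0} = 2
G(13) = mex{1,0} = 2
G(14) = mex{1,0} = 2
G(15) = mex{1,1} = 0
G(16) = mex{1,1} = 0
G(17) = mex{1,1} = 0

0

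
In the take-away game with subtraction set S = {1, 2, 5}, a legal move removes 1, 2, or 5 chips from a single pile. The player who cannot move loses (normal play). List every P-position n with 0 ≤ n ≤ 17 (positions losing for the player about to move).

G(0) = 0
G(1) = mex{0} = 1
G(2) = mex{1,0} = 2
G(3) = mex{2,1} = 0
G(4) = mex{0,2} = 1
G(5) = mex{1,0,0} = 2
G(6) = mex{2,1,1} = 0
G(7) = mex{0,2,2} = 1
G(8) = mex{1,0,0} = 2
G(9) = mex{2,1,1} = 0
G(10) = mex{0,2,2} = 1
G(11) = mex{1,0,0} = 2
G(12) = mex{2,1,1} = 0
G(13) = mex{0,2,2} = 1
G(14) = mex{1,0,0} = 2
G(15) = mex{2,1,1} = 0
G(16) = mex{0,2,2} = 1
G(17) = mex{1,0,0} = 2
P-positions are exactly the n with G(n) = 0.

0, 3, 6, 9, 12, 15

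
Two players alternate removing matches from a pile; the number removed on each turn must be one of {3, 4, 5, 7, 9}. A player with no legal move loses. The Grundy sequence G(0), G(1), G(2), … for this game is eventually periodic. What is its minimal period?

12

G(0) = 0
G(1) = mex{} = 0
G(2) = mex{} = 0
G(3) = mex{0} = 1
G(4) = mex{0,0} = 1
G(5) = mex{0,0,0} = 1
G(6) = mex{1,0,0} = 2
G(7) = mex{1,1,0,0} = 2
G(8) = mex{1,1,1,0} = 2
G(9) = mex{2,1,1,0,0} = 3
G(10) = mex{2,2,1,1,0} = 3
G(11) = mex{2,2,2,1,0} = 3
G(12) = mex{3,2,2,1,1} = 0
G(13) = mex{3,3,2,2,1} = 0
G(14) = mex{3,3,3,2,1} = 0
G(15) = mex{0,3,3,2,2} = 1
G(16) = mex{0,0,3,3,2} = 1
G(17) = mex{0,0,0,3,2} = 1
G(18) = mex{1,0,0,3,3} = 2
G(19) = mex{1,1,0,0,3} = 2
G(20) = mex{1,1,1,0,3} = 2
G(21) = mex{2,1,1,0,0} = 3
G(22) = mex{2,2,1,1,0} = 3
G(23) = mex{2,2,2,1,0} = 3
G(24) = mex{3,2,2,1,1} = 0
G(25) = mex{3,3,2,2,1} = 0
G(n+12) = G(n) holds for n = 0,…,8 (a full window of length max(S) = 9), so the sequence is purely periodic with period 12.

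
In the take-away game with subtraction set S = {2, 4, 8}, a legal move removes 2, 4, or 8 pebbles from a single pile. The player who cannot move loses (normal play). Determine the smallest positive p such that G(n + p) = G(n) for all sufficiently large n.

n :  0  1  2  3  4  5  6  7  8  9 10 11 12 13 14 15
G :  0  0  1  1  2  2  0  0  1  1  2  2  0  0  1  1
G(n+6) = G(n) holds for n = 0,…,7 (a full window of length max(S) = 8), so the sequence is purely periodic with period 6.

6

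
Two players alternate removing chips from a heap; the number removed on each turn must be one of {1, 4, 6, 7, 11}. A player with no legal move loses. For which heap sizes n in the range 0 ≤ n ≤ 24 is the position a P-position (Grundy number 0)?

n :  0  1  2  3  4  5  6  7  8  9 10 11 12 13 14 15 16 17 18 19 20 21 22 23 24
G :  0  1  0  1  2  0  1  2  3  2  0  1  2  3  4  0  1  2  0  1  0  1  2  0  1
P-positions are exactly the n with G(n) = 0.

0, 2, 5, 10, 15, 18, 20, 23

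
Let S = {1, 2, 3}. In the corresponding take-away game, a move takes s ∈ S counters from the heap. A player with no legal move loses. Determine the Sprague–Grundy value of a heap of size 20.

n :  0  1  2  3  4  5  6  7  8  9 10 11 12 13 14 15 16 17 18 19 20
G :  0  1  2  3  0  1  2  3  0  1  2  3  0  1  2  3  0  1  2  3  0

0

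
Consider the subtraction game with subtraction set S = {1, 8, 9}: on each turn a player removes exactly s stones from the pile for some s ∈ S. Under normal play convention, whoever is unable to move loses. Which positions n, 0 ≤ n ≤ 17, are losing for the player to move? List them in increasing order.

0, 2, 4, 6, 16

G(0) = 0
G(1) = mex{0} = 1
G(2) = mex{1} = 0
G(3) = mex{0} = 1
G(4) = mex{1} = 0
G(5) = mex{0} = 1
G(6) = mex{1} = 0
G(7) = mex{0} = 1
G(8) = mex{1,0} = 2
G(9) = mex{2,1,0} = 3
G(10) = mex{3,0,1} = 2
G(11) = mex{2,1,0} = 3
G(12) = mex{3,0,1} = 2
G(13) = mex{2,1,0} = 3
G(14) = mex{3,0,1} = 2
G(15) = mex{2,1,0} = 3
G(16) = mex{3,2,1} = 0
G(17) = mex{0,3,2} = 1
P-positions are exactly the n with G(n) = 0.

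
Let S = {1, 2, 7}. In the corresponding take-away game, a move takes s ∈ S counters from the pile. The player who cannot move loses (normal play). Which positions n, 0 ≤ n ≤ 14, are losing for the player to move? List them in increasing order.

0, 3, 6, 9, 12

G(0) = 0
G(1) = mex{0} = 1
G(2) = mex{1,0} = 2
G(3) = mex{2,1} = 0
G(4) = mex{0,2} = 1
G(5) = mex{1,0} = 2
G(6) = mex{2,1} = 0
G(7) = mex{0,2,0} = 1
G(8) = mex{1,0,1} = 2
G(9) = mex{2,1,2} = 0
G(10) = mex{0,2,0} = 1
G(11) = mex{1,0,1} = 2
G(12) = mex{2,1,2} = 0
G(13) = mex{0,2,0} = 1
G(14) = mex{1,0,1} = 2
P-positions are exactly the n with G(n) = 0.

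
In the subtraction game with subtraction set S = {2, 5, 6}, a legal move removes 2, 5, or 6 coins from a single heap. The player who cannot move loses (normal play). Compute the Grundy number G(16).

2

n :  0  1  2  3  4  5  6  7  8  9 10 11 12 13 14 15 16
G :  0  0  1  1  0  2  1  3  0  2  1  0  0  1  1  0  2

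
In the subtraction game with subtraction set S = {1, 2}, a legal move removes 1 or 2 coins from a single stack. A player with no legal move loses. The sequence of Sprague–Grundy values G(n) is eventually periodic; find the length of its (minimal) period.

G(0) = 0
G(1) = mex{0} = 1
G(2) = mex{1,0} = 2
G(3) = mex{2,1} = 0
G(4) = mex{0,2} = 1
G(5) = mex{1,0} = 2
G(6) = mex{2,1} = 0
G(7) = mex{0,2} = 1
G(8) = mex{1,0} = 2
G(9) = mex{2,1} = 0
G(10) = mex{0,2} = 1
G(11) = mex{1,0} = 2
G(12) = mex{2,1} = 0
G(13) = mex{0,2} = 1
G(14) = mex{1,0} = 2
G(n+3) = G(n) holds for n = 0,…,1 (a full window of length max(S) = 2), so the sequence is purely periodic with period 3.

3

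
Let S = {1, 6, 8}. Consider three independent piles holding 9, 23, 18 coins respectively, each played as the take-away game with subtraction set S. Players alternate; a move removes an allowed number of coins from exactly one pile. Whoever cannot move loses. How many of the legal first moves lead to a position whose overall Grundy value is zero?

0

All piles use S = {1, 6, 8}:
G(0) = 0
G(1) = mex{0} = 1
G(2) = mex{1} = 0
G(3) = mex{0} = 1
G(4) = mex{1} = 0
G(5) = mex{0} = 1
G(6) = mex{1,0} = 2
G(7) = mex{2,1} = 0
G(8) = mex{0,0,0} = 1
G(9) = mex{1,1,1} = 0
G(10) = mex{0,0,0} = 1
G(11) = mex{1,1,1} = 0
G(12) = mex{0,2,0} = 1
G(13) = mex{1,0,1} = 2
G(14) = mex{2,1,2} = 0
G(15) = mex{0,0,0} = 1
G(16) = mex{1,1,1} = 0
G(17) = mex{0,0,0} = 1
G(18) = mex{1,1,1} = 0
G(19) = mex{0,2,0} = 1
G(20) = mex{1,0,1} = 2
G(21) = mex{2,1,2} = 0
G(22) = mex{0,0,0} = 1
G(23) = mex{1,1,1} = 0
Pile A: G(9) = 0.
Pile B: G(23) = 0.
Pile C: G(18) = 0.
Combined Grundy value = 0 ⊕ 0 ⊕ 0 = 0.
A winning move leaves total XOR = 0, i.e. changes one component's Grundy value g to g ⊕ X where X is the current total.
Pile A: target g' = 0⊕0 = 0, but every legal move changes the Grundy value (mex property), so 0 moves.
Pile B: target g' = 0⊕0 = 0, but every legal move changes the Grundy value (mex property), so 0 moves.
Pile C: target g' = 0⊕0 = 0, but every legal move changes the Grundy value (mex property), so 0 moves.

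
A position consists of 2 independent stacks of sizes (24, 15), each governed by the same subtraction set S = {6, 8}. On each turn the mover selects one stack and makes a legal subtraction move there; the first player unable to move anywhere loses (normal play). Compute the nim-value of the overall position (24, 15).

All stacks use S = {6, 8}:
n :  0  1  2  3  4  5  6  7  8  9 10 11 12 13 14 15 16 17 18 19 20 21 22 23 24
G :  0  0  0  0  0  0  1  1  1  1  1  1  2  2  0  0  0  0  0  0  1  1  1  1  1
Stack A: G(24) = 1.
Stack B: G(15) = 0.
Combined Grundy value = 1 ⊕ 0 = 1.

1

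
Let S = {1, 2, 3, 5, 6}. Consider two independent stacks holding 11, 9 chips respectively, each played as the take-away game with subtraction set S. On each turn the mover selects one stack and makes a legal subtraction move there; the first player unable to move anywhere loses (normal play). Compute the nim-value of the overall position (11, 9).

All stacks use S = {1, 2, 3, 5, 6}:
n :  0  1  2  3  4  5  6  7  8  9 10 11
G :  0  1  2  3  0  1  2  3  0  1  2  3
Stack A: G(11) = 3.
Stack B: G(9) = 1.
Combined Grundy value = 3 ⊕ 1 = 2.

2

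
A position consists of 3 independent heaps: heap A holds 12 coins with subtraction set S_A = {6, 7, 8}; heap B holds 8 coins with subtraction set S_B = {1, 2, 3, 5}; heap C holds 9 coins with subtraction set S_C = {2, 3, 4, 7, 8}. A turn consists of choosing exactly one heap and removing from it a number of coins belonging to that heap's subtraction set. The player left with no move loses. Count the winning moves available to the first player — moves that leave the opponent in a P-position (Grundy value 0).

Heap A, S = {6, 7, 8}:
n :  0  1  2  3  4  5  6  7  8  9 10 11 12
G :  0  0  0  0  0  0  1  1  1  1  1  1  2
G_A(12) = 2.
Heap B, S = {1, 2, 3, 5}:
G(0) = 0
G(1) = mex{0} = 1
G(2) = mex{1,0} = 2
G(3) = mex{2,1,0} = 3
G(4) = mex{3,2,1} = 0
G(5) = mex{0,3,2,0} = 1
G(6) = mex{1,0,3,1} = 2
G(7) = mex{2,1,0,2} = 3
G(8) = mex{3,2,1,3} = 0
G_B(8) = 0.
Heap C, S = {2, 3, 4, 7, 8}:
G(0) = 0
G(1) = mex{} = 0
G(2) = mex{0} = 1
G(3) = mex{0,0} = 1
G(4) = mex{1,0,0} = 2
G(5) = mex{1,1,0} = 2
G(6) = mex{2,1,1} = 0
G(7) = mex{2,2,1,0} = 3
G(8) = mex{0,2,2,0,0} = 1
G(9) = mex{3,0,2,1,0} = 4
G_C(9) = 4.
Combined Grundy value = 2 ⊕ 0 ⊕ 4 = 6.
A winning move leaves total XOR = 0, i.e. changes one component's Grundy value g to g ⊕ X where X is the current total.
Heap A: need g' = 2⊕6 = 4. Options: 12−6→G=1, 12−7→G=0, 12−8→G=0. Hits: 0.
Heap B: need g' = 0⊕6 = 6. Options: 8−1→G=3, 8−2→G=2, 8−3→G=1, 8−5→G=3. Hits: 0.
Heap C: need g' = 4⊕6 = 2. Options: 9−2→G=3, 9−3→G=0, 9−4→G=2, 9−7→G=1, 9−8→G=0. Hits: 1.

1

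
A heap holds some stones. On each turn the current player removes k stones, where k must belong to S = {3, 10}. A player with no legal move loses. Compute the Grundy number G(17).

G(0) = 0
G(1) = mex{} = 0
G(2) = mex{} = 0
G(3) = mex{0} = 1
G(4) = mex{0} = 1
G(5) = mex{0} = 1
G(6) = mex{1} = 0
G(7) = mex{1} = 0
G(8) = mex{1} = 0
G(9) = mex{0} = 1
G(10) = mex{0,0} = 1
G(11) = mex{0,0} = 1
G(12) = mex{1,0} = 2
G(13) = mex{1,1} = 0
G(14) = mex{1,1} = 0
G(15) = mex{2,1} = 0
G(16) = mex{0,0} = 1
G(17) = mex{0,0} = 1

1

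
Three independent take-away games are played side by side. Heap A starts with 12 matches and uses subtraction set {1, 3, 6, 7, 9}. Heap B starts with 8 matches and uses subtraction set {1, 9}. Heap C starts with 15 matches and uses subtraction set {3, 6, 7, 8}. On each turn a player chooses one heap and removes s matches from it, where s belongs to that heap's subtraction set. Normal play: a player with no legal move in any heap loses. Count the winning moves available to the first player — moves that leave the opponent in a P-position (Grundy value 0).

Heap A, S = {1, 3, 6, 7, 9}:
G(0) = 0
G(1) = mex{0} = 1
G(2) = mex{1} = 0
G(3) = mex{0,0} = 1
G(4) = mex{1,1} = 0
G(5) = mex{0,0} = 1
G(6) = mex{1,1,0} = 2
G(7) = mex{2,0,1,0} = 3
G(8) = mex{3,1,0,1} = 2
G(9) = mex{2,2,1,0,0} = 3
G(10) = mex{3,3,0,1,1} = 2
G(11) = mex{2,2,1,0,0} = 3
G(12) = mex{3,3,2,1,1} = 0
G_A(12) = 0.
Heap B, S = {1, 9}:
G(0) = 0
G(1) = mex{0} = 1
G(2) = mex{1} = 0
G(3) = mex{0} = 1
G(4) = mex{1} = 0
G(5) = mex{0} = 1
G(6) = mex{1} = 0
G(7) = mex{0} = 1
G(8) = mex{1} = 0
G_B(8) = 0.
Heap C, S = {3, 6, 7, 8}:
G(0) = 0
G(1) = mex{} = 0
G(2) = mex{} = 0
G(3) = mex{0} = 1
G(4) = mex{0} = 1
G(5) = mex{0} = 1
G(6) = mex{1,0} = 2
G(7) = mex{1,0,0} = 2
G(8) = mex{1,0,0,0} = 2
G(9) = mex{2,1,0,0} = 3
G(10) = mex{2,1,1,0} = 3
G(11) = mex{2,1,1,1} = 0
G(12) = mex{3,2,1,1} = 0
G(13) = mex{3,2,2,1} = 0
G(14) = mex{0,2,2,2} = 1
G(15) = mex{0,3,2,2} = 1
G_C(15) = 1.
Combined Grundy value = 0 ⊕ 0 ⊕ 1 = 1.
A winning move leaves total XOR = 0, i.e. changes one component's Grundy value g to g ⊕ X where X is the current total.
Heap A: need g' = 0⊕1 = 1. Options: 12−1→G=3, 12−3→G=3, 12−6→G=2, 12−7→G=1, 12−9→G=1. Hits: 2.
Heap B: need g' = 0⊕1 = 1. Options: 8−1→G=1. Hits: 1.
Heap C: need g' = 1⊕1 = 0. Options: 15−3→G=0, 15−6→G=3, 15−7→G=2, 15−8→G=2. Hits: 1.

4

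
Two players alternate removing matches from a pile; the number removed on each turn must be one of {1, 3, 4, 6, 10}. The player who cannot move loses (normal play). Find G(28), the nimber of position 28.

0

G(0) = 0
G(1) = mex{0} = 1
G(2) = mex{1} = 0
G(3) = mex{0,0} = 1
G(4) = mex{1,1,0} = 2
G(5) = mex{2,0,1} = 3
G(6) = mex{3,1,0,0} = 2
G(7) = mex{2,2,1,1} = 0
G(8) = mex{0,3,2,0} = 1
G(9) = mex{1,2,3,1} = 0
G(10) = mex{0,0,2,2,0} = 1
G(11) = mex{1,1,0,3,1} = 2
G(12) = mex{2,0,1,2,0} = 3
G(13) = mex{3,1,0,0,1} = 2
G(14) = mex{2,2,1,1,2} = 0
G(15) = mex{0,3,2,0,3} = 1
G(16) = mex{1,2,3,1,2} = 0
G(17) = mex{0,0,2,2,0} = 1
G(18) = mex{1,1,0,3,1} = 2
G(19) = mex{2,0,1,2,0} = 3
G(20) = mex{3,1,0,0,1} = 2
G(21) = mex{2,2,1,1,2} = 0
G(22) = mex{0,3,2,0,3} = 1
G(23) = mex{1,2,3,1,2} = 0
G(24) = mex{0,0,2,2,0} = 1
G(25) = mex{1,1,0,3,1} = 2
G(26) = mex{2,0,1,2,0} = 3
G(27) = mex{3,1,0,0,1} = 2
G(28) = mex{2,2,1,1,2} = 0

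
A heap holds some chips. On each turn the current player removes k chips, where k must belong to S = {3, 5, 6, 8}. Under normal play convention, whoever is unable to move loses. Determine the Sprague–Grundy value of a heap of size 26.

G(0) = 0
G(1) = mex{} = 0
G(2) = mex{} = 0
G(3) = mex{0} = 1
G(4) = mex{0} = 1
G(5) = mex{0,0} = 1
G(6) = mex{1,0,0} = 2
G(7) = mex{1,0,0} = 2
G(8) = mex{1,1,0,0} = 2
G(9) = mex{2,1,1,0} = 3
G(10) = mex{2,1,1,0} = 3
G(11) = mex{2,2,1,1} = 0
G(12) = mex{3,2,2,1} = 0
G(13) = mex{3,2,2,1} = 0
G(14) = mex{0,3,2,2} = 1
G(15) = mex{0,3,3,2} = 1
G(16) = mex{0,0,3,2} = 1
G(17) = mex{1,0,0,3} = 2
G(18) = mex{1,0,0,3} = 2
G(19) = mex{1,1,0,0} = 2
G(20) = mex{2,1,1,0} = 3
G(21) = mex{2,1,1,0} = 3
G(22) = mex{2,2,1,1} = 0
G(23) = mex{3,2,2,1} = 0
G(24) = mex{3,2,2,1} = 0
G(25) = mex{0,3,2,2} = 1
G(26) = mex{0,3,3,2} = 1

1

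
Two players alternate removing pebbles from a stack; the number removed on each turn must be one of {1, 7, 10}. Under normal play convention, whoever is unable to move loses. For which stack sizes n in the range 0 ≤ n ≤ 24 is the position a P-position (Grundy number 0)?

0, 2, 4, 6, 8, 17, 19, 21, 23

G(0) = 0
G(1) = mex{0} = 1
G(2) = mex{1} = 0
G(3) = mex{0} = 1
G(4) = mex{1} = 0
G(5) = mex{0} = 1
G(6) = mex{1} = 0
G(7) = mex{0,0} = 1
G(8) = mex{1,1} = 0
G(9) = mex{0,0} = 1
G(10) = mex{1,1,0} = 2
G(11) = mex{2,0,1} = 3
G(12) = mex{3,1,0} = 2
G(13) = mex{2,0,1} = 3
G(14) = mex{3,1,0} = 2
G(15) = mex{2,0,1} = 3
G(16) = mex{3,1,0} = 2
G(17) = mex{2,2,1} = 0
G(18) = mex{0,3,0} = 1
G(19) = mex{1,2,1} = 0
G(20) = mex{0,3,2} = 1
G(21) = mex{1,2,3} = 0
G(22) = mex{0,3,2} = 1
G(23) = mex{1,2,3} = 0
G(24) = mex{0,0,2} = 1
P-positions are exactly the n with G(n) = 0.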